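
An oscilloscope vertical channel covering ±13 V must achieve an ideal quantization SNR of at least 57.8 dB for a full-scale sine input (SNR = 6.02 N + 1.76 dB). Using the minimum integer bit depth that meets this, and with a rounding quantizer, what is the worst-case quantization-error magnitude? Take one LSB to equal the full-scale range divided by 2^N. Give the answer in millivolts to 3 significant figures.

The full-scale span is 13 − (-13) = 26 V.
6.02 N + 1.76 ≥ 57.8 gives N ≥ 9.309, so the minimum integer is 10.
Step size = 26/1024 V = 25.391 mV.
Half an LSB is 12.7 mV.

12.7 mV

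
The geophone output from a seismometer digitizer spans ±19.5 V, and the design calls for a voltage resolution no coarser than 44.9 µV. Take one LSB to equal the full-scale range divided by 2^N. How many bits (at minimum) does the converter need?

20 bits

Full-scale range = 19.5 V − (-19.5 V) = 39 V.
Levels needed ≥ 39/44.9 µV = 868600. 2^20 = 1048576 suffices, so N_min = 20.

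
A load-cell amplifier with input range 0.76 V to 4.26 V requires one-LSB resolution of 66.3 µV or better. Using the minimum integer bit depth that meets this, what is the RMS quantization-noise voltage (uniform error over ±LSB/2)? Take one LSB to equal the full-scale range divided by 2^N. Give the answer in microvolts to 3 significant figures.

15.4 µV

Range = 4.26 − (0.76) = 3.5 V.
3.5 V / 66.3 µV = 52790. Since 2^15 = 32768 and 2^16 = 65536, N = 16.
LSB = 3.5 V / 2^16 = 53.406 µV.
V_rms = LSB/√12 = 15.4 µV.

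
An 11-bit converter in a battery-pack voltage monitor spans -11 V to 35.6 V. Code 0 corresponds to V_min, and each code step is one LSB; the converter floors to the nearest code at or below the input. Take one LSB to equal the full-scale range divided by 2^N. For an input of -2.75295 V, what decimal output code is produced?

362

Full-scale range = 35.6 V − (-11 V) = 46.6 V. LSB = 46.6 V / 2^11 ≈ 22.75 mV.
(V_in − V_min) × 2^11/range = (-2.75295 − (-11)) × 2048/46.6 = 362.445.
Floor → code = 362.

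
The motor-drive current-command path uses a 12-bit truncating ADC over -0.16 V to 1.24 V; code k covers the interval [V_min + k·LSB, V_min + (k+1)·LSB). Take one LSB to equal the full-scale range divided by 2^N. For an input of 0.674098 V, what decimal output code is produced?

2440

Full-scale range = 1.24 V − (-0.16 V) = 1.4 V. LSB = 1.4 V / 2^12 ≈ 341.8 µV.
V_in − V_min = 0.674098 − (-0.16) = 0.834098 V.
Divide by LSB: 0.834098 × 4096/1.4 = 2440.3324.
Truncating gives code 2440.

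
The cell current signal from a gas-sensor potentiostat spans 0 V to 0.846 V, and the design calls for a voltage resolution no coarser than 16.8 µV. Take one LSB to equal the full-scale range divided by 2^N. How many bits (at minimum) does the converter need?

16 bits

Span = 0.846 V.
Required number of levels: 0.846/16.8 µV = 50357; smallest N with 2^N ≥ that is 16.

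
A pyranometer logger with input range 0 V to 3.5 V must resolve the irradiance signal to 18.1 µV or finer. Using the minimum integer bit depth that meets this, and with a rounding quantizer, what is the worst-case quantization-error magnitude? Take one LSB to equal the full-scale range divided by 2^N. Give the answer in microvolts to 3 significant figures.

Span = 3.5 V.
3.5 V / 18.1 µV = 193400. Since 2^17 = 131072 and 2^18 = 262144, N = 18.
LSB = 3.5 V / 2^18 = 13.351 µV.
|e|_max = LSB/2 = 6.68 µV.

6.68 µV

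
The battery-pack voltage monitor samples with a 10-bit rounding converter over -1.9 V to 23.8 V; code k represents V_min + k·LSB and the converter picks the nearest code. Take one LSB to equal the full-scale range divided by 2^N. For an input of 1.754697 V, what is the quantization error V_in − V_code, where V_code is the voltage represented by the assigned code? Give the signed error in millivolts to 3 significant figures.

Span: 23.8 V − (-1.9 V) = 25.7 V. LSB = 25.7 V / 2^10 ≈ 25.10 mV.
(V_in − V_min)/LSB = (1.754697 − (-1.9)) × 1024/25.7 = 145.6191 → nearest code k = 146.
V_code = -1.9 + (146/1024) × 25.7 = 1.764257813 V.
Error = V_in − V_code = 1.754697 − (1.764257813) = −9.56 mV.

−9.56 mV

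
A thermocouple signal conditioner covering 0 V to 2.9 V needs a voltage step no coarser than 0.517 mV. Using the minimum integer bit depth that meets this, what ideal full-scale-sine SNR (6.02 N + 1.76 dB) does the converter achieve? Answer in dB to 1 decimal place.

Range is 2.9 V.
Required number of levels: 2.9/0.517 mV = 5609.3; smallest N with 2^N ≥ that is 13.
SNR = 6.02 × 13 + 1.76 = 80.02 dB.

80.0 dB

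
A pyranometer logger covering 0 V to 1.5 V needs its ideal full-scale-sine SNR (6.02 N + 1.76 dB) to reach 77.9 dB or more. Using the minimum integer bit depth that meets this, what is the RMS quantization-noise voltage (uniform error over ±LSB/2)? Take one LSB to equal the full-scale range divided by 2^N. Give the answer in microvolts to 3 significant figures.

52.9 µV

V_FS = 1.5 V.
6.02 N + 1.76 ≥ 77.9 gives N ≥ 12.648, so the minimum integer is 13.
Step size = 1.5/8192 V = 183.11 µV.
σ_q = LSB/√12 = 183.11 µV/3.4641 = 52.9 µV.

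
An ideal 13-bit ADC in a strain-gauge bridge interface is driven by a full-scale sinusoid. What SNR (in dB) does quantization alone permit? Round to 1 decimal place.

Ideal quantization SNR: 6.02 × 13 + 1.76 dB = 80.0 dB.

80.0 dB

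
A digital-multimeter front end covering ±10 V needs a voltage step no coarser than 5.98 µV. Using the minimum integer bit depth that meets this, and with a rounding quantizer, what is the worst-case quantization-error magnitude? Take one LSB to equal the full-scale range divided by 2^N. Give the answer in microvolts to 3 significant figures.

2.38 µV

The full-scale span is 10 − (-10) = 20 V.
Levels needed ≥ 20/5.98 µV = 3.344e6. 2^22 = 4194304 suffices, so N_min = 22.
LSB = 20 V ÷ 2^22 = 20/4194304 V = 4.7684 µV.
Max error for round-to-nearest is LSB/2 = 2.38 µV.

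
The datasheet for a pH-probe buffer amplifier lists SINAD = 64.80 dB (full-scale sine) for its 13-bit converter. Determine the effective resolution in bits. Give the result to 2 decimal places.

ENOB = (64.80 − 1.76)/6.02 = 10.4718 bits.

10.47 bits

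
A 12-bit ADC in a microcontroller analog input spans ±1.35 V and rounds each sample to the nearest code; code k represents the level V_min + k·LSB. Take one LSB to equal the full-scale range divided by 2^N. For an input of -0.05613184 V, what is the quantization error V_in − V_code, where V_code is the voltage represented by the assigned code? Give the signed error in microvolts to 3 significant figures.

−102 µV

Full-scale range = 1.35 V − (-1.35 V) = 2.7 V. LSB = 2.7 V / 2^12 ≈ 0.6592 mV.
(-0.05613184 − (-1.35)) / LSB = 1.29386816 × 4096/2.7 = 1962.8459. Nearest integer: k = 1963.
Reconstructed level: -1.35 + 1963 × 2.7/4096 V = -0.05603027344 V.
Error = V_in − V_code = -0.05613184 − (-0.05603027344) = −102 µV.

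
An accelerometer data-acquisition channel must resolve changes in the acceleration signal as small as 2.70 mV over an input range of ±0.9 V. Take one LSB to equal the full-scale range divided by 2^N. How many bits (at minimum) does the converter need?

Range = 0.9 − (-0.9) = 1.8 V.
Need 2^N ≥ 1.8 V / 2.70 mV = 666.7 → N_min = 10.

10 bits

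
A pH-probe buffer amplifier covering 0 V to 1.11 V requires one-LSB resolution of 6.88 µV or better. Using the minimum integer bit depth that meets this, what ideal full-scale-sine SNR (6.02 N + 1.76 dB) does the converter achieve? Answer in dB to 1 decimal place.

Range is 1.11 V.
1.11 V / 6.88 µV = 161300. Since 2^17 = 131072 and 2^18 = 262144, N = 18.
Ideal SNR at N = 18: 6.02·18 + 1.76 = 110.1 dB.

110.1 dB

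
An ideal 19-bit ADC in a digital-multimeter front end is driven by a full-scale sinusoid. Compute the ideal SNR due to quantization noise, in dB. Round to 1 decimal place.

6.02(19) + 1.76 = 114.38 + 1.76 = 116.14 dB.

116.1 dB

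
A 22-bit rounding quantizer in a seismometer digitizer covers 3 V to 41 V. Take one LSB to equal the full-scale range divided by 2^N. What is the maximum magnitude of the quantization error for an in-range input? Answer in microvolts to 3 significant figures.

4.53 µV

The full-scale span is 41 − (3) = 38 V.
Step size = 38/4194304 V = 9.0599 µV.
A rounding quantizer has |error| ≤ LSB/2 = 4.53 µV.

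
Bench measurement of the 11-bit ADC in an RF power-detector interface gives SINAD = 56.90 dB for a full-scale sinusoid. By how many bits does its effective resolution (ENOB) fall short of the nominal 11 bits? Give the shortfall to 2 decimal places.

1.84 bits

Effective bits = (56.90 − 1.76)/6.02 = 9.1595.
Lost resolution: 11 − 9.1595 = 1.8405 bits.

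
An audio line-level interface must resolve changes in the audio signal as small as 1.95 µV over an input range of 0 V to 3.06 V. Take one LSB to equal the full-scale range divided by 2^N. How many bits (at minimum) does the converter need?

V_FS = 3.06 V.
Required number of levels: 3.06/1.95 µV = 1.5692e6; smallest N with 2^N ≥ that is 21.

21 bits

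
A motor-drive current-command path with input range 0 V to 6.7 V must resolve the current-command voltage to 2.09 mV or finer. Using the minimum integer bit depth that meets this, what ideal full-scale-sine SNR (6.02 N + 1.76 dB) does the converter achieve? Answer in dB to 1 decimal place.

Range is 6.7 V.
Need 2^N ≥ 6.7 V / 2.09 mV = 3206 → N_min = 12.
6.02(12) + 1.76 = 74.00 dB.

74.0 dB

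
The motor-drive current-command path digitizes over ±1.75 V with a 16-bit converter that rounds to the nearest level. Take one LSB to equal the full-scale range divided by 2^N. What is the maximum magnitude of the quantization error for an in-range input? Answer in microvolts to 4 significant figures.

Full-scale range = 1.75 V − (-1.75 V) = 3.5 V.
One LSB is 3.5 V / 65536 = 53.4058 µV.
A rounding quantizer has |error| ≤ LSB/2 = 26.70 µV.

26.70 µV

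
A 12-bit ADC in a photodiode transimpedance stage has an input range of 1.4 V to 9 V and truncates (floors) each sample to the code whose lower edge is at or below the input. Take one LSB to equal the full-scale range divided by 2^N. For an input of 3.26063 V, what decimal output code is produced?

Full-scale range = 9 V − (1.4 V) = 7.6 V. LSB = 7.6 V / 2^12 ≈ 1.855 mV.
code = ⌊(V_in − V_min)/LSB⌋ = ⌊(V_in − V_min) × 2^12 / range⌋
     = ⌊(3.26063 − (1.4)) × 4096 / 7.6⌋ = ⌊1.86063 × 4096/7.6⌋
     = ⌊1002.782⌋ = 1002.

1002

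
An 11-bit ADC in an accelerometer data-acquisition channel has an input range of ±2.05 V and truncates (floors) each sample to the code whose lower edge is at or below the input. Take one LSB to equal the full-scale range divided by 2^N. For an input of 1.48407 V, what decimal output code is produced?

1765

Range = 2.05 − (-2.05) = 4.1 V. LSB = 4.1 V / 2^11 ≈ 2.002 mV.
V_in − V_min = 1.48407 − (-2.05) = 3.53407 V.
Divide by LSB: 3.53407 × 2048/4.1 = 1765.3111.
Truncating gives code 1765.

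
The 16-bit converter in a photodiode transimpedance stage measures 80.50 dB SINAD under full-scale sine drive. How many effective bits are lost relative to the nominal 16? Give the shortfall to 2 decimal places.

Effective bits = (80.50 − 1.76)/6.02 = 13.0797.
16 − 13.0797 = 2.92 bits below nominal.

2.92 bits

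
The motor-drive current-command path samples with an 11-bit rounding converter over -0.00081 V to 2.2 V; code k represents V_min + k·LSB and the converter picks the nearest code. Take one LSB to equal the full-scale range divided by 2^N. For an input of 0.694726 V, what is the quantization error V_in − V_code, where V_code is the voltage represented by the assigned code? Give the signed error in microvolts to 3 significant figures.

+261 µV

Span: 2.2 V − (-0.00081 V) = 2.20081 V. LSB = 2.20081 V / 2^11 ≈ 1.075 mV.
(0.694726 − (-0.00081)) / LSB = 0.695536 × 2048/2.20081 = 647.2425. Nearest integer: k = 647.
Reconstructed level: -0.00081 + 647 × 2.20081/2048 V = 0.6944654248 V.
e = 0.694726 − (0.6944654248) = +261 µV.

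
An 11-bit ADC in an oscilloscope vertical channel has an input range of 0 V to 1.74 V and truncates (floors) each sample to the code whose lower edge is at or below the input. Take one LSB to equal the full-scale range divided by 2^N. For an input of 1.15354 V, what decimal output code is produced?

Span = 1.74 V. LSB = 1.74 V / 2^11 ≈ 0.8496 mV.
V_in − V_min = 1.15354 − (0) = 1.15354 V.
Divide by LSB: 1.15354 × 2048/1.74 = 1357.7298.
Truncating gives code 1357.

1357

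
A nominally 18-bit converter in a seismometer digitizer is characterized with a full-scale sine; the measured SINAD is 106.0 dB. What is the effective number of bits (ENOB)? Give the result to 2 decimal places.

17.32 bits

Inverting SNR = 6.02 N + 1.76: N_eff = (106.0 − 1.76)/6.02 = 17.3156.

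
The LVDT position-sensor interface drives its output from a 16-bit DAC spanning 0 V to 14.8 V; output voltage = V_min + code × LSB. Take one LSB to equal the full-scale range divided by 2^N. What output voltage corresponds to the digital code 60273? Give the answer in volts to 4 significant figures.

13.61 V

Full-scale range = 14.8 V. LSB = 14.8 V / 2^16.
Output = V_min + (60273/65536) × range = 0 + 0.919693 × 14.8 V
      = 0 V + 13.6115 V = 13.6115 V.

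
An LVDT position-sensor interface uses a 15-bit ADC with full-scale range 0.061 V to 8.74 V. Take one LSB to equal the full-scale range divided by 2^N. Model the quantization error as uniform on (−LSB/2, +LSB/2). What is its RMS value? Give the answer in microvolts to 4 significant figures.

Span: 8.74 V − (0.061 V) = 8.679 V.
LSB = 8.679 V ÷ 2^15 = 8.679/32768 V = 264.862 µV.
V_rms = LSB/√12 = 264.862 µV / √12 = 76.46 µV.

76.46 µV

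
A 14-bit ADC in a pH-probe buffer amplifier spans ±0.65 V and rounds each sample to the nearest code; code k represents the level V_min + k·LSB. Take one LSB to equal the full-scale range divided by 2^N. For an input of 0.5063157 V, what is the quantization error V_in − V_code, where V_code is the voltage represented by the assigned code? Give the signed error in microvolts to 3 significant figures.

Range = 0.65 − (-0.65) = 1.3 V. LSB = 1.3 V / 2^14 ≈ 79.35 µV.
(V_in − V_min)/LSB = (0.5063157 − (-0.65)) × 16384/1.3 = 14573.1357 → nearest code k = 14573.
Reconstructed level: -0.65 + 14573 × 1.3/16384 V = 0.50630493164 V.
V_in − V_code = 0.5063157 − (0.50630493164) = +10.8 µV.

+10.8 µV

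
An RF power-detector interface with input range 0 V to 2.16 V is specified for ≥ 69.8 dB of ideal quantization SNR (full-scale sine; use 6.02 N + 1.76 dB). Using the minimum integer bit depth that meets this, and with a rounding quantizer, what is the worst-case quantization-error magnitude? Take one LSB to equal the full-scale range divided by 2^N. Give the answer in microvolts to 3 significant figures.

264 µV

V_FS = 2.16 V.
Required N = ⌈(69.8 − 1.76)/6.02⌉ = ⌈11.302⌉ = 12.
LSB = 2.16 V ÷ 2^12 = 2.16/4096 V = 0.52734 mV.
Half an LSB is 264 µV.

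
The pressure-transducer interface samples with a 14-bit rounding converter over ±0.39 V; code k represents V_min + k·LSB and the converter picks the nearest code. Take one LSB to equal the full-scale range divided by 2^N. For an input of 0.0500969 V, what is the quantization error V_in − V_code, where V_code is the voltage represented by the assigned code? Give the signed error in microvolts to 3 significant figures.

Range = 0.39 − (-0.39) = 0.78 V. LSB = 0.78 V / 2^14 ≈ 47.61 µV.
(0.0500969 − (-0.39)) / LSB = 0.4400969 × 16384/0.78 = 9244.2918. Nearest integer: k = 9244.
V_code = V_min + k × range/2^14 = -0.39 + 9244 × 0.78/16384 = 0.050083007813 V.
V_in − V_code = 0.0500969 − (0.050083007813) = +13.9 µV.

+13.9 µV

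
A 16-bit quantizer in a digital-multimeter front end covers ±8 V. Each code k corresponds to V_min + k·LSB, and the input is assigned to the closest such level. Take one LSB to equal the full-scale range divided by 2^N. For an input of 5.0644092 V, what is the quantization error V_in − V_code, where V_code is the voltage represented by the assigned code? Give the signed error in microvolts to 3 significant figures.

−43.9 µV

The full-scale span is 8 − (-8) = 16 V. LSB = 16 V / 2^16 ≈ 244.1 µV.
(V_in − V_min)/LSB = (5.0644092 − (-8)) × 65536/16 = 53511.8201 → nearest code k = 53512.
Reconstructed level: -8 + 53512 × 16/65536 V = 5.0644531250 V.
V_in − V_code = 5.0644092 − (5.0644531250) = −43.9 µV.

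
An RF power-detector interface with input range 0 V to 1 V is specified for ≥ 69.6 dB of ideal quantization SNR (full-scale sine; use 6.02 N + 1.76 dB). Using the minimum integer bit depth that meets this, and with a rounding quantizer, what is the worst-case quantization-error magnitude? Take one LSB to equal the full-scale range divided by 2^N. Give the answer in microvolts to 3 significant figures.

122 µV

Range is 1 V.
N ≥ (69.6 − 1.76)/6.02 = 11.269 → N_min = 12.
LSB = 1 V / 2^12 = 244.14 µV.
Max error for round-to-nearest is LSB/2 = 122 µV.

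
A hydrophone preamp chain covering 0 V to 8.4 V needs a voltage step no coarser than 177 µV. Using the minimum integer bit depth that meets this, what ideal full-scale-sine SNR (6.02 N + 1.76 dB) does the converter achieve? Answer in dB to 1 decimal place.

98.1 dB

Range is 8.4 V.
Need 2^N ≥ 8.4 V / 177 µV = 47460 → N_min = 16.
SNR = 6.02 × 16 + 1.76 = 98.08 dB.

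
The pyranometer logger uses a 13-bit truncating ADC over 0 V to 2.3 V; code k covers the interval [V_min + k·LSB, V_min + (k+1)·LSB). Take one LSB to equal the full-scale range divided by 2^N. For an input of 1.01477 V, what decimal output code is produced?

Range is 2.3 V. LSB = 2.3 V / 2^13 ≈ 280.8 µV.
(V_in − V_min) × 2^13/range = (1.01477 − (0)) × 8192/2.3 = 3614.346.
Floor → code = 3614.

3614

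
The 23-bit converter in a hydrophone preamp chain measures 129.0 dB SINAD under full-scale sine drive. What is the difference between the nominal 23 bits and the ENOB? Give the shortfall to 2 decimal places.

1.86 bits

N_eff = (129.0 − 1.76)/6.02 = 21.1362 bits.
Shortfall = 23 − 21.1362 = 1.8638 bits.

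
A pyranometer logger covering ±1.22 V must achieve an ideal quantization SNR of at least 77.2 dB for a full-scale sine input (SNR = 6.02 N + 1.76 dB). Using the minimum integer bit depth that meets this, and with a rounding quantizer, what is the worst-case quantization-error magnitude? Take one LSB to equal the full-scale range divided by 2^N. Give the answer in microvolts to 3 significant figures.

149 µV

Span: 1.22 V − (-1.22 V) = 2.44 V.
N ≥ (77.2 − 1.76)/6.02 = 12.532 → N_min = 13.
Step size = 2.44/8192 V = 297.85 µV.
|e|_max = LSB/2 = 149 µV.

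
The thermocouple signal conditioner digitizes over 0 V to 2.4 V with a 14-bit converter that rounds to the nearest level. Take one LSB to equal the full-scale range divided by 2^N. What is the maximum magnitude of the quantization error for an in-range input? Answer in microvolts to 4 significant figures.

Full-scale range = 2.4 V.
Step size = 2.4/16384 V = 146.484 µV.
Worst-case error for round-to-nearest is half an LSB: 73.24 µV.

73.24 µV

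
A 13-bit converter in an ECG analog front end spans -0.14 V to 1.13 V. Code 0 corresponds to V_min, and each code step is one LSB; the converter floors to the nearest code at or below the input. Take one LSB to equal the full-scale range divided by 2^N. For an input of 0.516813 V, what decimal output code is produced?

Range = 1.13 − (-0.14) = 1.27 V. LSB = 1.27 V / 2^13 ≈ 155.0 µV.
code = ⌊(V_in − V_min)/LSB⌋ = ⌊(V_in − V_min) × 2^13 / range⌋
     = ⌊(0.516813 − (-0.14)) × 8192 / 1.27⌋ = ⌊0.656813 × 8192/1.27⌋
     = ⌊4236.702⌋ = 4236.

4236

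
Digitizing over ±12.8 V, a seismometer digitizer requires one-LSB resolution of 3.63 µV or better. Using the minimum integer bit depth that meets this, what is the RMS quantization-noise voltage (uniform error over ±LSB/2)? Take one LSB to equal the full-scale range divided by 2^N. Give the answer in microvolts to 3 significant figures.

The full-scale span is 12.8 − (-12.8) = 25.6 V.
Required number of levels: 25.6/3.63 µV = 7.0523e6; smallest N with 2^N ≥ that is 23.
LSB = 25.6 V ÷ 2^23 = 25.6/8388608 V = 3.0518 µV.
σ_q = LSB/√12 = 3.0518 µV/3.4641 = 0.881 µV.

0.881 µV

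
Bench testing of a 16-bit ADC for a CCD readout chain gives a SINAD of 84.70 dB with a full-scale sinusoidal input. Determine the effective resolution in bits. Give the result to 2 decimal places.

13.78 bits

Inverting SNR = 6.02 N + 1.76: N_eff = (84.70 − 1.76)/6.02 = 13.7774.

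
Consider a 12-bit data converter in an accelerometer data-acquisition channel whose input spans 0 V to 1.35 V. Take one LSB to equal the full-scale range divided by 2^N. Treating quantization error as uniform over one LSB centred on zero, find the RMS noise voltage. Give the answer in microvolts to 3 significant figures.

Span = 1.35 V.
LSB = 1.35 V ÷ 2^12 = 1.35/4096 V = 329.59 µV.
V_rms = LSB/√12 = 329.59 µV / √12 = 95.1 µV.

95.1 µV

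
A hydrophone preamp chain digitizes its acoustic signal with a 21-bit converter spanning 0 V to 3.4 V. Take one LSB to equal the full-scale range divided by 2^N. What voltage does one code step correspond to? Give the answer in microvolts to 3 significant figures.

V_FS = 3.4 V.
There are 2^21 = 2097152 steps.
LSB = 3.4 V / 2^21 = 1.62 µV.

1.62 µV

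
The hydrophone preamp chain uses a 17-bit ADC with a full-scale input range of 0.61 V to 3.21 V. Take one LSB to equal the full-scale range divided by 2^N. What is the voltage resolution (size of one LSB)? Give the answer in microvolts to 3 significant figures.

Span: 3.21 V − (0.61 V) = 2.6 V.
2^17 = 131072 levels.
LSB = 2.6 V ÷ 2^17 = 2.6/131072 V = 19.8 µV.

19.8 µV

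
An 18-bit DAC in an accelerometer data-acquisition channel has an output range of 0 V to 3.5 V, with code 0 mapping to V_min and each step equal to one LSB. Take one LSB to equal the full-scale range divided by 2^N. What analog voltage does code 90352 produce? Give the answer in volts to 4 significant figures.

V_FS = 3.5 V. LSB = 3.5 V / 2^18.
V_out = V_min + code × LSB = 0 V + 90352 × 3.5 V / 262144
      = 0 V + 1.20633 V = 1.20633 V.

1.206 V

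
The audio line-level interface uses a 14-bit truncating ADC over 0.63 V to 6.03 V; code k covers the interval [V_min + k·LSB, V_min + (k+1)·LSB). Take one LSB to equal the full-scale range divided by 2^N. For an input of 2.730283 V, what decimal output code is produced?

The full-scale span is 6.03 − (0.63) = 5.4 V. LSB = 5.4 V / 2^14 ≈ 329.6 µV.
code = ⌊(V_in − V_min)/LSB⌋ = ⌊(V_in − V_min) × 2^14 / range⌋
     = ⌊(2.730283 − (0.63)) × 16384 / 5.4⌋ = ⌊2.100283 × 16384/5.4⌋
     = ⌊6372.414⌋ = 6372.

6372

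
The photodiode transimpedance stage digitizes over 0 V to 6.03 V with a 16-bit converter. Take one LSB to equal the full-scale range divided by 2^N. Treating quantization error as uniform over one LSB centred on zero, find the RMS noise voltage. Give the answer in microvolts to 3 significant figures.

26.6 µV

Range is 6.03 V.
LSB = 6.03 V ÷ 2^16 = 6.03/65536 V = 92.010 µV.
RMS of a uniform error over width LSB is LSB/√12 = 26.6 µV.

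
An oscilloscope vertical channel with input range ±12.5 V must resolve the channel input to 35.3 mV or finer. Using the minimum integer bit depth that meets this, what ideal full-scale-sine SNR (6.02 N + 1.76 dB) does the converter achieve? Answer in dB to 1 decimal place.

62.0 dB

Span: 12.5 V − (-12.5 V) = 25 V.
Levels needed ≥ 25/35.3 mV = 708.2. 2^10 = 1024 suffices, so N_min = 10.
Ideal SNR at N = 10: 6.02·10 + 1.76 = 62.0 dB.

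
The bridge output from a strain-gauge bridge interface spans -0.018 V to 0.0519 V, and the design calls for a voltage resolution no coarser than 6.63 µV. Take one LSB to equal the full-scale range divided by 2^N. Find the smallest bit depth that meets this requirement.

14 bits

The full-scale span is 0.0519 − (-0.018) = 0.0699 V.
Need 2^N ≥ 0.0699 V / 6.63 µV = 10540 → N_min = 14.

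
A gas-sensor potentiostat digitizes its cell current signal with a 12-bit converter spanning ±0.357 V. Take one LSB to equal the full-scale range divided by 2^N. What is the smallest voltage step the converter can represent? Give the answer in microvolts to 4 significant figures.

174.3 µV

Span: 0.357 V − (-0.357 V) = 0.714 V.
Number of codes = 2^12 = 4096.
LSB = 0.714 V / 2^12 = 174.3 µV.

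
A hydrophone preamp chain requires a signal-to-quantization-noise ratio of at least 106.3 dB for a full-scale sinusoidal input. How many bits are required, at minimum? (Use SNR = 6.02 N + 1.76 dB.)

18 bits

Solving 6.02 N ≥ 106.3 − 1.76: N ≥ 17.365. Round up → N = 18.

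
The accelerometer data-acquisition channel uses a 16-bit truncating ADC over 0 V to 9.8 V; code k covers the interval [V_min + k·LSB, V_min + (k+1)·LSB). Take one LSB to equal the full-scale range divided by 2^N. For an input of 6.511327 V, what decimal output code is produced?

43543

Span = 9.8 V. LSB = 9.8 V / 2^16 ≈ 149.5 µV.
(V_in − V_min) × 2^16/range = (6.511327 − (0)) × 65536/9.8 = 43543.503.
Floor → code = 43543.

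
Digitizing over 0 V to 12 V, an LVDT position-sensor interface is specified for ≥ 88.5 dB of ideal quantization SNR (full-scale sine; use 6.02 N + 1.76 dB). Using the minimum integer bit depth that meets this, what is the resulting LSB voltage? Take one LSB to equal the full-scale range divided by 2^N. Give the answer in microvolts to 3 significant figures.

Full-scale range = 12 V.
Required N = ⌈(88.5 − 1.76)/6.02⌉ = ⌈14.409⌉ = 15.
One LSB is 12 V / 32768 = 366 µV.

366 µV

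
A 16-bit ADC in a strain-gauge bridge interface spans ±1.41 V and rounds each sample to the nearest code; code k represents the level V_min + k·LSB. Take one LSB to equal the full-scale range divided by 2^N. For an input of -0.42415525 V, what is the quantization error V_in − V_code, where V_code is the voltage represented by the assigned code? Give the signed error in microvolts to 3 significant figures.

−10.7 µV

Span: 1.41 V − (-1.41 V) = 2.82 V. LSB = 2.82 V / 2^16 ≈ 43.03 µV.
(-0.42415525 − (-1.41)) / LSB = 0.98584475 × 65536/2.82 = 22910.7523. Nearest integer: k = 22911.
Reconstructed level: -1.41 + 22911 × 2.82/65536 V = -0.42414459229 V.
Error = V_in − V_code = -0.42415525 − (-0.42414459229) = −10.7 µV.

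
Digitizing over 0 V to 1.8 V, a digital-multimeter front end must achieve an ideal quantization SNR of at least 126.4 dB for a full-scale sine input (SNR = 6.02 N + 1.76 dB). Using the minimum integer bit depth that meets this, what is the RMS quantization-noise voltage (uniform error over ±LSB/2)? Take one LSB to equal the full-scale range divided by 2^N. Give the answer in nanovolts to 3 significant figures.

V_FS = 1.8 V.
Solving 6.02 N ≥ 126.4 − 1.76: N ≥ 20.704. Round up → N = 21.
LSB = 1.8 V / 2^21 = 0.85831 µV.
σ_q = LSB/√12 = 0.85831 µV/3.4641 = 248 nV.

248 nV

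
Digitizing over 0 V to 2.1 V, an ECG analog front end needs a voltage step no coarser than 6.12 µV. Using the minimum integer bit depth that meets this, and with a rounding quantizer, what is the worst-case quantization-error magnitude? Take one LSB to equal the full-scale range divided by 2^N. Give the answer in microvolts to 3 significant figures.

2.00 µV

V_FS = 2.1 V.
Required number of levels: 2.1/6.12 µV = 343140; smallest N with 2^N ≥ that is 19.
LSB = 2.1 V ÷ 2^19 = 2.1/524288 V = 4.0054 µV.
Max error for round-to-nearest is LSB/2 = 2.00 µV.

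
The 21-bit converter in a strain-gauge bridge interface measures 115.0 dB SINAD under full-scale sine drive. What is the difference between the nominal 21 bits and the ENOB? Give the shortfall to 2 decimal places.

ENOB = (SINAD − 1.76)/6.02 = (115.0 − 1.76)/6.02 = 18.8106 bits.
21 − 18.8106 = 2.19 bits below nominal.

2.19 bits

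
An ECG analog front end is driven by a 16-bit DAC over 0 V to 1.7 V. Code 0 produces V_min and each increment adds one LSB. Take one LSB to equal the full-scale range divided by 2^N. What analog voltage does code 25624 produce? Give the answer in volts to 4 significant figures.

Range is 1.7 V. LSB = 1.7 V / 2^16.
V_out = V_min + code × LSB = 0 V + 25624 × 1.7 V / 65536
      = 0 + 0.664685 = 0.664685 V.

0.6647 V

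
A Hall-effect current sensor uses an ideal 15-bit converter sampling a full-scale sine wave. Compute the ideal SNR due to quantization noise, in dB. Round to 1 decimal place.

SNR = 6.02·15 + 1.76 = 92.06 dB.

92.1 dB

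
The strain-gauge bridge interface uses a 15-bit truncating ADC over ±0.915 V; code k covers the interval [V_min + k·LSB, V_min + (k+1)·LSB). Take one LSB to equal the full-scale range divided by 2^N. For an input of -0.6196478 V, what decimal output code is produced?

5288

Range = 0.915 − (-0.915) = 1.83 V. LSB = 1.83 V / 2^15 ≈ 55.85 µV.
code = ⌊(V_in − V_min)/LSB⌋ = ⌊(V_in − V_min) × 2^15 / range⌋
     = ⌊(-0.6196478 − (-0.915)) × 32768 / 1.83⌋ = ⌊0.2953522 × 32768/1.83⌋
     = ⌊5288.580⌋ = 5288.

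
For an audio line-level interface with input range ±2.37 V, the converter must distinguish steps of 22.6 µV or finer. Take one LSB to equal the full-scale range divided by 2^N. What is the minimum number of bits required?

18 bits

The full-scale span is 2.37 − (-2.37) = 4.74 V.
Levels needed ≥ 4.74/22.6 µV = 209700. 2^18 = 262144 suffices, so N_min = 18.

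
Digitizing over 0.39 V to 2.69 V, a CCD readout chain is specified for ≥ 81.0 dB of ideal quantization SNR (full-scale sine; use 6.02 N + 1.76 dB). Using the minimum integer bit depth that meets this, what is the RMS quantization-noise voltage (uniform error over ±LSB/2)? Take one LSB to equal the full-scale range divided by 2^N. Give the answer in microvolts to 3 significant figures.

Range = 2.69 − (0.39) = 2.3 V.
6.02 N + 1.76 ≥ 81.0 gives N ≥ 13.163, so the minimum integer is 14.
One LSB is 2.3 V / 16384 = 140.38 µV.
V_rms = LSB/√12 = 40.5 µV.

40.5 µV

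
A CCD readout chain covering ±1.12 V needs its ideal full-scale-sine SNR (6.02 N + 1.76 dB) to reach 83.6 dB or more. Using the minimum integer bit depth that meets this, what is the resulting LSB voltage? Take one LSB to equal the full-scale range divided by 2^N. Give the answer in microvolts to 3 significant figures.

The full-scale span is 1.12 − (-1.12) = 2.24 V.
N ≥ (83.6 − 1.76)/6.02 = 13.595 → N_min = 14.
Step size = 2.24/16384 V = 137 µV.

137 µV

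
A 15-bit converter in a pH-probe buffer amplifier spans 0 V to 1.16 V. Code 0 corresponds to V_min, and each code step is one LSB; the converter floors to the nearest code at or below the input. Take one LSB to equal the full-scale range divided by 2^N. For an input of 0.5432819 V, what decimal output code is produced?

15346

Range is 1.16 V. LSB = 1.16 V / 2^15 ≈ 35.40 µV.
(V_in − V_min) × 2^15/range = (0.5432819 − (0)) × 32768/1.16 = 15346.777.
Floor → code = 15346.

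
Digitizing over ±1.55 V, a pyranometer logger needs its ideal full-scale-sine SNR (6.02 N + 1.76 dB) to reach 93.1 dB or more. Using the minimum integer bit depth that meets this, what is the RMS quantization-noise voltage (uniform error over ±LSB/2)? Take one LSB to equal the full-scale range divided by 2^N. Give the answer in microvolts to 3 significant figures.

13.7 µV

Full-scale range = 1.55 V − (-1.55 V) = 3.1 V.
Required N = ⌈(93.1 − 1.76)/6.02⌉ = ⌈15.173⌉ = 16.
Step size = 3.1/65536 V = 47.302 µV.
RMS noise = LSB/√12 = 13.7 µV.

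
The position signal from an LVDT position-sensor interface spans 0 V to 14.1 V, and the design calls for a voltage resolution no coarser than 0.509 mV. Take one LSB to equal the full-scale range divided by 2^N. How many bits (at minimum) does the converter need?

Full-scale range = 14.1 V.
Levels needed ≥ 14.1/0.509 mV = 27700. 2^15 = 32768 suffices, so N_min = 15.

15 bits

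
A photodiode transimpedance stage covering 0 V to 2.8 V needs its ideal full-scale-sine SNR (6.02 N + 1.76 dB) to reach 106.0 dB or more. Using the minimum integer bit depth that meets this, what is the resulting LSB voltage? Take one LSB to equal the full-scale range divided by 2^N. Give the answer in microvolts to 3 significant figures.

10.7 µV

Range is 2.8 V.
6.02 N + 1.76 ≥ 106.0 gives N ≥ 17.316, so the minimum integer is 18.
LSB = 2.8 V ÷ 2^18 = 2.8/262144 V = 10.7 µV.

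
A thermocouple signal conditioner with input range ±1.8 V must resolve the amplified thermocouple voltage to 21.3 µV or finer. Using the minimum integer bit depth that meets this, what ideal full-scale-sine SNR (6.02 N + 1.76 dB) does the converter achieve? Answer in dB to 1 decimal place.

110.1 dB

Range = 1.8 − (-1.8) = 3.6 V.
Levels needed ≥ 3.6/21.3 µV = 169000. 2^18 = 262144 suffices, so N_min = 18.
Ideal SNR at N = 18: 6.02·18 + 1.76 = 110.1 dB.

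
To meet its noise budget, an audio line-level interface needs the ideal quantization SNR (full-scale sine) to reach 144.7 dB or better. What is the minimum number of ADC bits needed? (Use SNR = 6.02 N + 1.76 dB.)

N ≥ (144.7 − 1.76)/6.02 = 23.744 → N_min = 24.

24 bits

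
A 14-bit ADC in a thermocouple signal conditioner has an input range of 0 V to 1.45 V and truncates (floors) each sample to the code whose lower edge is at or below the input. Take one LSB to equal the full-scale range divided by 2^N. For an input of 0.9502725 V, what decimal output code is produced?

10737

Range is 1.45 V. LSB = 1.45 V / 2^14 ≈ 88.50 µV.
code = ⌊(V_in − V_min)/LSB⌋ = ⌊(V_in − V_min) × 2^14 / range⌋
     = ⌊(0.9502725 − (0)) × 16384 / 1.45⌋ = ⌊0.9502725 × 16384/1.45⌋
     = ⌊10737.424⌋ = 10737.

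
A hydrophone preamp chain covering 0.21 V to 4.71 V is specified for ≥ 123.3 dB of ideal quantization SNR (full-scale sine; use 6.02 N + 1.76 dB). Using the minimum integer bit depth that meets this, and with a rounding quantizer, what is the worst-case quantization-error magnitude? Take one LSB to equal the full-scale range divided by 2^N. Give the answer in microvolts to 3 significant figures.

1.07 µV

Range = 4.71 − (0.21) = 4.5 V.
N ≥ (123.3 − 1.76)/6.02 = 20.189 → N_min = 21.
Step size = 4.5/2097152 V = 2.1458 µV.
|e|_max = LSB/2 = 1.07 µV.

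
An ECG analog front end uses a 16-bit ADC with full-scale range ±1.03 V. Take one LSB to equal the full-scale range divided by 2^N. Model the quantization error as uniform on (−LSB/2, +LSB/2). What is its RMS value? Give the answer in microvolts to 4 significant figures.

9.074 µV

Full-scale range = 1.03 V − (-1.03 V) = 2.06 V.
One LSB is 2.06 V / 65536 = 31.4331 µV.
V_rms = LSB/√12 = 31.4331 µV / √12 = 9.074 µV.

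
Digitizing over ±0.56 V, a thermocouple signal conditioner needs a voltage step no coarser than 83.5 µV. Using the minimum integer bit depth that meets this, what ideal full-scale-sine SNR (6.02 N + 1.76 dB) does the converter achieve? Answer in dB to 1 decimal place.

The full-scale span is 0.56 − (-0.56) = 1.12 V.
Levels needed ≥ 1.12/83.5 µV = 13410. 2^14 = 16384 suffices, so N_min = 14.
Ideal SNR at N = 14: 6.02·14 + 1.76 = 86.0 dB.

86.0 dB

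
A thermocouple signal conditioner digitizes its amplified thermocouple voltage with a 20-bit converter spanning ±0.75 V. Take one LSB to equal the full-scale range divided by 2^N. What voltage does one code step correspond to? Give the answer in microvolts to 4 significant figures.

Range = 0.75 − (-0.75) = 1.5 V.
There are 2^20 = 1048576 steps.
LSB = 1.5 V / 2^20 = 1.431 µV.

1.431 µV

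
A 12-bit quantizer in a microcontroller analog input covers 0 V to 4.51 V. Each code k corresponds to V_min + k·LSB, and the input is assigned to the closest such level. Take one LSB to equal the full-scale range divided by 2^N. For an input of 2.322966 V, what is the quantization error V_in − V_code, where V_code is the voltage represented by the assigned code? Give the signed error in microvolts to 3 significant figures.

−301 µV

Span = 4.51 V. LSB = 4.51 V / 2^12 ≈ 1.101 mV.
(V_in − V_min)/LSB = (2.322966 − (0)) × 4096/4.51 = 2109.7270 → nearest code k = 2110.
Reconstructed level: 0 + 2110 × 4.51/4096 V = 2.323266602 V.
V_in − V_code = 2.322966 − (2.323266602) = −301 µV.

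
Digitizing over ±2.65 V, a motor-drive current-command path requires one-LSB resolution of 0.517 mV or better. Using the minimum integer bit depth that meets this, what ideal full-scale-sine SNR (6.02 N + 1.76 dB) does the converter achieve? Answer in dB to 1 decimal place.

The full-scale span is 2.65 − (-2.65) = 5.3 V.
Need 2^N ≥ 5.3 V / 0.517 mV = 10250 → N_min = 14.
Ideal SNR at N = 14: 6.02·14 + 1.76 = 86.0 dB.

86.0 dB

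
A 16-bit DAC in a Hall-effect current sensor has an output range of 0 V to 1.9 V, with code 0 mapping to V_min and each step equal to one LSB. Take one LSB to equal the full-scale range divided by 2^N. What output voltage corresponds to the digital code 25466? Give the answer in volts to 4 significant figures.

0.7383 V

Full-scale range = 1.9 V. LSB = 1.9 V / 2^16.
Output = V_min + (25466/65536) × range = 0 + 0.388580 × 1.9 V
      = 0 + 0.738303 = 0.738303 V.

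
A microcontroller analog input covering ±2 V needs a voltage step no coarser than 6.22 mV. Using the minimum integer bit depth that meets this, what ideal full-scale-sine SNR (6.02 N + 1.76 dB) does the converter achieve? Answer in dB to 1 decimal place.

Range = 2 − (-2) = 4 V.
Levels needed ≥ 4/6.22 mV = 643.1. 2^10 = 1024 suffices, so N_min = 10.
Ideal SNR at N = 10: 6.02·10 + 1.76 = 62.0 dB.

62.0 dB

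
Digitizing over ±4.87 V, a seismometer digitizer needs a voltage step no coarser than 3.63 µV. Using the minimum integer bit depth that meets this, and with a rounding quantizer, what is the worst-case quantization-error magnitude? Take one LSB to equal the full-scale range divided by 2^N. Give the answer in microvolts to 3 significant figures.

1.16 µV

Range = 4.87 − (-4.87) = 9.74 V.
Levels needed ≥ 9.74/3.63 µV = 2.683e6. 2^22 = 4194304 suffices, so N_min = 22.
Step size = 9.74/4194304 V = 2.3222 µV.
Half an LSB is 1.16 µV.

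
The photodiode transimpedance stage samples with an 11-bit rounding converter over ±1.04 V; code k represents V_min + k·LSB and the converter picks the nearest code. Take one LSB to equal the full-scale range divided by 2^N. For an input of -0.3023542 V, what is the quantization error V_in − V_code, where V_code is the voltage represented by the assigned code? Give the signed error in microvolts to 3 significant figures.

The full-scale span is 1.04 − (-1.04) = 2.08 V. LSB = 2.08 V / 2^11 ≈ 1.016 mV.
Position in LSBs: (-0.3023542 − (-1.04)) × 2048/2.08 = 726.2974; rounding gives k = 726.
Reconstructed level: -1.04 + 726 × 2.08/2048 V = -0.3026562500 V.
V_in − V_code = -0.3023542 − (-0.3026562500) = +302 µV.

+302 µV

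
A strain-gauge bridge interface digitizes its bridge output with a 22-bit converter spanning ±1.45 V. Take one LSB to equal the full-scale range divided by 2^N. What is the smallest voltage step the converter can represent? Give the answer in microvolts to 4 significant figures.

0.6914 µV

The full-scale span is 1.45 − (-1.45) = 2.9 V.
2^22 = 4194304 levels.
Step size = 2.9/4194304 V = 0.6914 µV.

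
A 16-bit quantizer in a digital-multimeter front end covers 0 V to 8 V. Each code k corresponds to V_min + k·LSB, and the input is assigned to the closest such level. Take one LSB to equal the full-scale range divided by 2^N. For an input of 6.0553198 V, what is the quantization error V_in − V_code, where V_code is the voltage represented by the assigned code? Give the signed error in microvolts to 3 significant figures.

+21.9 µV

Full-scale range = 8 V. LSB = 8 V / 2^16 ≈ 122.1 µV.
Position in LSBs: (6.0553198 − (0)) × 65536/8 = 49605.1798; rounding gives k = 49605.
V_code = 0 + (49605/65536) × 8 = 6.0552978516 V.
Error = V_in − V_code = 6.0553198 − (6.0552978516) = +21.9 µV.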